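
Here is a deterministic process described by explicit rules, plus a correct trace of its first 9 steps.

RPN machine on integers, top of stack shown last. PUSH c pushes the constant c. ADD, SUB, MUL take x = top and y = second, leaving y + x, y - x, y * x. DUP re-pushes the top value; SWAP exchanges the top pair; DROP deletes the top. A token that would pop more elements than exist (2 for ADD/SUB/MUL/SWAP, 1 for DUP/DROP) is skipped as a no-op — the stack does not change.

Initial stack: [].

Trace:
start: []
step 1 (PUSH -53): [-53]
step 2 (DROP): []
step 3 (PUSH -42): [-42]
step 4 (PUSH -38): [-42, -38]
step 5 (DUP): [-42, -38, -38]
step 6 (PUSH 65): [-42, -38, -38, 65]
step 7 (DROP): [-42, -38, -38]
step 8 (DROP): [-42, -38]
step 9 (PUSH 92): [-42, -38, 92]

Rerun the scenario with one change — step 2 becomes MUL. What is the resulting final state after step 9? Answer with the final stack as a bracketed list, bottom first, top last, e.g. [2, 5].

(re-executing from step 2 with the substitution; state before step 2: [-53])
step 2 (MUL): [-53]
step 3 (PUSH -42): [-53, -42]
step 4 (PUSH -38): [-53, -42, -38]
step 5 (DUP): [-53, -42, -38, -38]
step 6 (PUSH 65): [-53, -42, -38, -38, 65]
step 7 (DROP): [-53, -42, -38, -38]
step 8 (DROP): [-53, -42, -38]
step 9 (PUSH 92): [-53, -42, -38, 92]

[-53, -42, -38, 92]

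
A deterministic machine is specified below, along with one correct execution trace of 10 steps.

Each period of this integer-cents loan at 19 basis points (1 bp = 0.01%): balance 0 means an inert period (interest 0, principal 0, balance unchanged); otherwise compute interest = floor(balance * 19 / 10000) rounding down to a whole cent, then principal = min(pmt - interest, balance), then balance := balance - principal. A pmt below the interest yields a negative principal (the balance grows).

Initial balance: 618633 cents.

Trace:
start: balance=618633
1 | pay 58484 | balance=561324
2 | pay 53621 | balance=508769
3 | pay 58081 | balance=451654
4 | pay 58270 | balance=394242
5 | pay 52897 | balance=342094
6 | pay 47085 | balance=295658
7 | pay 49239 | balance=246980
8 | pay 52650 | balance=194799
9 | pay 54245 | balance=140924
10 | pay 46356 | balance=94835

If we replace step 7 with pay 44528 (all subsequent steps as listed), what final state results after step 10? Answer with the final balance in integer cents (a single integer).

99573

(re-executing from step 7 with the substitution; state before step 7: balance=295658)
7 | pay 44528 | balance=251691
8 | pay 52650 | balance=199519
9 | pay 54245 | balance=145653
10 | pay 46356 | balance=99573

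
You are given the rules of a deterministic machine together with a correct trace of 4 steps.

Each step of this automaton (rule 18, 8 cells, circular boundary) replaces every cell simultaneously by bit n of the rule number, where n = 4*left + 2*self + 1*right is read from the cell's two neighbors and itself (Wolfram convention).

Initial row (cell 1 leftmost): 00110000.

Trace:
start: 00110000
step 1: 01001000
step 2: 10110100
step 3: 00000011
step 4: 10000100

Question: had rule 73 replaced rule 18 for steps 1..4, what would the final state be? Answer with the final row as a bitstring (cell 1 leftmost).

10110111

(re-executing steps 1..4 under rule 73; state before step 1: 00110000)
step 1: 10110111
step 2: 10110100
step 3: 00110000
step 4: 10110111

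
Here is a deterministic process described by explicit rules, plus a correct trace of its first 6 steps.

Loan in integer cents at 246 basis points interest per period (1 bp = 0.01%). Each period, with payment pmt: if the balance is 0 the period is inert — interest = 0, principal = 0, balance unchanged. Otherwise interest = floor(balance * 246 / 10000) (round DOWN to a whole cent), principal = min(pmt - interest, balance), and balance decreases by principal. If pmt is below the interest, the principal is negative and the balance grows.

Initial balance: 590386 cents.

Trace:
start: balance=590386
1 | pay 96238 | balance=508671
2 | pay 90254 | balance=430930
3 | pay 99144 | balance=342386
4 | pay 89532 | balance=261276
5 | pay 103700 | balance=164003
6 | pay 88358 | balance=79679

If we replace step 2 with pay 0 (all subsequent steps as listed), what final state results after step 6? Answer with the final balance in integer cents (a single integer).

(re-executing from step 2 with the substitution; state before step 2: balance=508671)
2 | pay 0 | balance=521184
3 | pay 99144 | balance=434861
4 | pay 89532 | balance=356026
5 | pay 103700 | balance=261084
6 | pay 88358 | balance=179148

179148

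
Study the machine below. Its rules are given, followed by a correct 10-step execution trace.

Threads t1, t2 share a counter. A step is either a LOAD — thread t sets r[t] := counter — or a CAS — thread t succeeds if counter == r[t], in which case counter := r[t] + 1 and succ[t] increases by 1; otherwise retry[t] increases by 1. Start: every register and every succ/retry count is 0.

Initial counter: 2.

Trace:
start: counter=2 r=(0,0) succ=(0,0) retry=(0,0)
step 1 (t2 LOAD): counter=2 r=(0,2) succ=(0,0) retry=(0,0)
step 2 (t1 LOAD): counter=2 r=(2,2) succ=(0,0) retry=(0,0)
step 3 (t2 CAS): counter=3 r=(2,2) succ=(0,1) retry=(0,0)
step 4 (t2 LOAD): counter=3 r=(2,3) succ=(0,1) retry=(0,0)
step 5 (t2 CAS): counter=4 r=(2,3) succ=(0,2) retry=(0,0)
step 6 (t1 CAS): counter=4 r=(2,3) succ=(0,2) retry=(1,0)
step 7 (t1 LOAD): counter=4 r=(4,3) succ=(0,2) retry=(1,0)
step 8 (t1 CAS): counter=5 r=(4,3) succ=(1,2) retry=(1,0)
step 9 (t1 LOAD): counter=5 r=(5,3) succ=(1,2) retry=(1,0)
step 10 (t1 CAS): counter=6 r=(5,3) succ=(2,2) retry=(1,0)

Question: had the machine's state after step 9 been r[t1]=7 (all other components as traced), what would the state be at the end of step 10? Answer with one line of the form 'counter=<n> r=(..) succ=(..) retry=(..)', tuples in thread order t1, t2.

counter=5 r=(7,3) succ=(1,2) retry=(2,0)

state after step 9 := counter=5 r=(7,3) succ=(1,2) retry=(1,0)
step 10 (t1 CAS): counter=5 r=(7,3) succ=(1,2) retry=(2,0)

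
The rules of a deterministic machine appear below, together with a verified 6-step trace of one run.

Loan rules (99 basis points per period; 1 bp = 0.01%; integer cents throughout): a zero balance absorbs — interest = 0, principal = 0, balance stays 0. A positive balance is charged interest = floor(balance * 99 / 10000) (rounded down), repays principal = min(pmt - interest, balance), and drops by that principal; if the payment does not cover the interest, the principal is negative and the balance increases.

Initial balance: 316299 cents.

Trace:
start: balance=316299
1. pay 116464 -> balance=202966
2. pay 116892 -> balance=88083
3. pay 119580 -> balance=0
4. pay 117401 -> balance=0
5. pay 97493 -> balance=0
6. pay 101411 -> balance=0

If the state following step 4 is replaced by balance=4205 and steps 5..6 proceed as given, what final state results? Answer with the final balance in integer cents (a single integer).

0

state after step 4 := balance=4205
5. pay 97493 -> balance=0
6. pay 101411 -> balance=0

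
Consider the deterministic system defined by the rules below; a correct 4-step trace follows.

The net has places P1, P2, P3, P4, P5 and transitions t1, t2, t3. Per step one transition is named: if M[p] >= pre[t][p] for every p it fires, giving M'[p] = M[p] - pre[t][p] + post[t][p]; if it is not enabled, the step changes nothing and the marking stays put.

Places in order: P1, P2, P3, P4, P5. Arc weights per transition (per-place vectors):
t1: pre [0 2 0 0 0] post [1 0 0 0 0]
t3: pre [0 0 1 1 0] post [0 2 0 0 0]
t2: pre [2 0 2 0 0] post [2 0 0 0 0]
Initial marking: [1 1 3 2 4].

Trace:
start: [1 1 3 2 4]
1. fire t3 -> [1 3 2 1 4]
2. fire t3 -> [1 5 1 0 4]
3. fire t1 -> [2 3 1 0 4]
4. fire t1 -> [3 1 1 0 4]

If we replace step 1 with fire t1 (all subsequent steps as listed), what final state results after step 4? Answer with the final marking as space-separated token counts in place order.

(re-executing from step 1 with the substitution; state before step 1: [1 1 3 2 4])
1. fire t1 -> [1 1 3 2 4]
2. fire t3 -> [1 3 2 1 4]
3. fire t1 -> [2 1 2 1 4]
4. fire t1 -> [2 1 2 1 4]

2 1 2 1 4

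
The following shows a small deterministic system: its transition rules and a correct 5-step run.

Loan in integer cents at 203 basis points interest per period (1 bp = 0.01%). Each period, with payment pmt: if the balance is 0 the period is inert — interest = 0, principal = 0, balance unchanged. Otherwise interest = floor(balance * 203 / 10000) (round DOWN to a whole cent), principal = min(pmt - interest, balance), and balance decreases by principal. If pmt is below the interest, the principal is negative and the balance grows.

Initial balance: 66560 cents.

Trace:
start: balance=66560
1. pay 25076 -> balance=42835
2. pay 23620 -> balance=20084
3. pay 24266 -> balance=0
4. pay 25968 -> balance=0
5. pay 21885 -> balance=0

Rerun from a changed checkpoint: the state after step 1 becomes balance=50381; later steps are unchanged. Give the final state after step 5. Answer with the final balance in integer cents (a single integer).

0

state after step 1 := balance=50381
2. pay 23620 -> balance=27783
3. pay 24266 -> balance=4080
4. pay 25968 -> balance=0
5. pay 21885 -> balance=0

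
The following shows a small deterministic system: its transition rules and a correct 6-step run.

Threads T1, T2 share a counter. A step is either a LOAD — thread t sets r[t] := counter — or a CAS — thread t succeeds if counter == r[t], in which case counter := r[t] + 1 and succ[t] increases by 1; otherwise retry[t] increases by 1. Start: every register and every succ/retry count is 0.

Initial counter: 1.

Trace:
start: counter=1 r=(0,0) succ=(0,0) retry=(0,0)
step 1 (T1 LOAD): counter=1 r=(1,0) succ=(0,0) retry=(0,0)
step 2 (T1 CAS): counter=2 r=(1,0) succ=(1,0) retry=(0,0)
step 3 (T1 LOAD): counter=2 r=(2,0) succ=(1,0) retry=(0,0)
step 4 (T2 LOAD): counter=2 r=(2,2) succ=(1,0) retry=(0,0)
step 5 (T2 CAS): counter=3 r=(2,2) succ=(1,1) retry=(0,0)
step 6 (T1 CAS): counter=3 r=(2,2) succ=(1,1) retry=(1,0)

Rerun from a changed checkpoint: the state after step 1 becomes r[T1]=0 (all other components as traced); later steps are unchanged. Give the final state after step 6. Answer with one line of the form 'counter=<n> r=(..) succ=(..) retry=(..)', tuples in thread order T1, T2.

counter=2 r=(1,1) succ=(0,1) retry=(2,0)

state after step 1 := counter=1 r=(0,0) succ=(0,0) retry=(0,0)
step 2 (T1 CAS): counter=1 r=(0,0) succ=(0,0) retry=(1,0)
step 3 (T1 LOAD): counter=1 r=(1,0) succ=(0,0) retry=(1,0)
step 4 (T2 LOAD): counter=1 r=(1,1) succ=(0,0) retry=(1,0)
step 5 (T2 CAS): counter=2 r=(1,1) succ=(0,1) retry=(1,0)
step 6 (T1 CAS): counter=2 r=(1,1) succ=(0,1) retry=(2,0)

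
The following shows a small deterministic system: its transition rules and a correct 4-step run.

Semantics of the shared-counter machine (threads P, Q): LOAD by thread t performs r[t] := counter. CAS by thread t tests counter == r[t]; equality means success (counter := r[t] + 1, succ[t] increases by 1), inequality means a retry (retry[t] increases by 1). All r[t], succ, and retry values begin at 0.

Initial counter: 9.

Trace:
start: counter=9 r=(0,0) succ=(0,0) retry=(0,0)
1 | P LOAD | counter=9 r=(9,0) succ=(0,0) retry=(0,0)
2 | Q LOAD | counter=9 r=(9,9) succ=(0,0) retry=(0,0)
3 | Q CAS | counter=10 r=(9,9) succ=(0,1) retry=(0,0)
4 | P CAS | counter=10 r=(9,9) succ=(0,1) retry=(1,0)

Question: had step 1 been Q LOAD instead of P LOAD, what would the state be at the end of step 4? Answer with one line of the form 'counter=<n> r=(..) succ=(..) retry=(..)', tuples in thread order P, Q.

(re-executing from step 1 with the substitution; state before step 1: counter=9 r=(0,0) succ=(0,0) retry=(0,0))
1 | Q LOAD | counter=9 r=(0,9) succ=(0,0) retry=(0,0)
2 | Q LOAD | counter=9 r=(0,9) succ=(0,0) retry=(0,0)
3 | Q CAS | counter=10 r=(0,9) succ=(0,1) retry=(0,0)
4 | P CAS | counter=10 r=(0,9) succ=(0,1) retry=(1,0)

counter=10 r=(0,9) succ=(0,1) retry=(1,0)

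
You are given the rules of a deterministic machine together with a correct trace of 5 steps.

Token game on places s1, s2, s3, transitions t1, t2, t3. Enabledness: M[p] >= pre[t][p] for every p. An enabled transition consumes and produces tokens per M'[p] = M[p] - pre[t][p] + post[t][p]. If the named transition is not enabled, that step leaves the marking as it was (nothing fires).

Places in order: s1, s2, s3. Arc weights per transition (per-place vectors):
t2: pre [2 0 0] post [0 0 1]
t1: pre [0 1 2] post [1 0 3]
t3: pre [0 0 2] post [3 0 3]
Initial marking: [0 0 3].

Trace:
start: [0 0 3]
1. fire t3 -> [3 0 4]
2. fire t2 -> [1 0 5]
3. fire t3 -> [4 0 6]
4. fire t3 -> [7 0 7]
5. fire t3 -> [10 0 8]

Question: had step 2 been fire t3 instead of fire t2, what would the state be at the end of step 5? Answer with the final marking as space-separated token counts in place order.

(re-executing from step 2 with the substitution; state before step 2: [3 0 4])
2. fire t3 -> [6 0 5]
3. fire t3 -> [9 0 6]
4. fire t3 -> [12 0 7]
5. fire t3 -> [15 0 8]

15 0 8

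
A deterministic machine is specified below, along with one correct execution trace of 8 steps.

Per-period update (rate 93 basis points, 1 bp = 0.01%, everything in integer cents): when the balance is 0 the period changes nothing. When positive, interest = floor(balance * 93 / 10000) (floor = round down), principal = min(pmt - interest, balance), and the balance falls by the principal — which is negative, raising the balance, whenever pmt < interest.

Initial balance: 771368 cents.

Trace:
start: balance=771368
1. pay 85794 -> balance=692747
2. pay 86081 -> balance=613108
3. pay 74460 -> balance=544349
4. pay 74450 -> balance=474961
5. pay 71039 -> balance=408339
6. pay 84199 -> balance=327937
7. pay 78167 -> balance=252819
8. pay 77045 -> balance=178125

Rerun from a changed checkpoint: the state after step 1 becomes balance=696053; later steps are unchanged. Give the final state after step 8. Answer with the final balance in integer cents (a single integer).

state after step 1 := balance=696053
2. pay 86081 -> balance=616445
3. pay 74460 -> balance=547717
4. pay 74450 -> balance=478360
5. pay 71039 -> balance=411769
6. pay 84199 -> balance=331399
7. pay 78167 -> balance=256314
8. pay 77045 -> balance=181652

181652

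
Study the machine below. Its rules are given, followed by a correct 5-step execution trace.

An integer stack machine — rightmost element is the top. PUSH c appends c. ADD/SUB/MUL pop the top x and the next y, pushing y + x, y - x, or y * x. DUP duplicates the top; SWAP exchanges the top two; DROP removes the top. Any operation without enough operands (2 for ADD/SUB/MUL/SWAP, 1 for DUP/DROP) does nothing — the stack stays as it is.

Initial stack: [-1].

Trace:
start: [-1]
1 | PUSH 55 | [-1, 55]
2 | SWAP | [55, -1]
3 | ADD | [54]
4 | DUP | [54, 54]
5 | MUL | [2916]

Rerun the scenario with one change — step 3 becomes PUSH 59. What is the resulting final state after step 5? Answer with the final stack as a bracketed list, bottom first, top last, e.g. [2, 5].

[55, -1, 3481]

(re-executing from step 3 with the substitution; state before step 3: [55, -1])
3 | PUSH 59 | [55, -1, 59]
4 | DUP | [55, -1, 59, 59]
5 | MUL | [55, -1, 3481]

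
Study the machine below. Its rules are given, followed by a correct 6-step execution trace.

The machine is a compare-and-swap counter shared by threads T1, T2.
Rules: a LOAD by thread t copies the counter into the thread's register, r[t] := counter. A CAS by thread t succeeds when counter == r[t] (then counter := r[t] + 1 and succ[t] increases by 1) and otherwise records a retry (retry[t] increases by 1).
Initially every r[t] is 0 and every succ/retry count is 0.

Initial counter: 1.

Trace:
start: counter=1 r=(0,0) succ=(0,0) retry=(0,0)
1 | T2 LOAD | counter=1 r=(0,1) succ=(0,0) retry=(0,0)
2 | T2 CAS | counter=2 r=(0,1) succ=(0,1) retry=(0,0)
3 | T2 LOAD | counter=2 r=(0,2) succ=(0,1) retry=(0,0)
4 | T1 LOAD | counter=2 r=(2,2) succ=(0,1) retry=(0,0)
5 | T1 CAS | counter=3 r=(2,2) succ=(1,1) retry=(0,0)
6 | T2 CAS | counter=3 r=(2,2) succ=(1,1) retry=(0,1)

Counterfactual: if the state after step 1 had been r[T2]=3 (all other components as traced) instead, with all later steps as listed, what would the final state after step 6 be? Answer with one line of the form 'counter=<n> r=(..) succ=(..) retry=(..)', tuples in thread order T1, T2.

counter=2 r=(1,1) succ=(1,0) retry=(0,2)

state after step 1 := counter=1 r=(0,3) succ=(0,0) retry=(0,0)
2 | T2 CAS | counter=1 r=(0,3) succ=(0,0) retry=(0,1)
3 | T2 LOAD | counter=1 r=(0,1) succ=(0,0) retry=(0,1)
4 | T1 LOAD | counter=1 r=(1,1) succ=(0,0) retry=(0,1)
5 | T1 CAS | counter=2 r=(1,1) succ=(1,0) retry=(0,1)
6 | T2 CAS | counter=2 r=(1,1) succ=(1,0) retry=(0,2)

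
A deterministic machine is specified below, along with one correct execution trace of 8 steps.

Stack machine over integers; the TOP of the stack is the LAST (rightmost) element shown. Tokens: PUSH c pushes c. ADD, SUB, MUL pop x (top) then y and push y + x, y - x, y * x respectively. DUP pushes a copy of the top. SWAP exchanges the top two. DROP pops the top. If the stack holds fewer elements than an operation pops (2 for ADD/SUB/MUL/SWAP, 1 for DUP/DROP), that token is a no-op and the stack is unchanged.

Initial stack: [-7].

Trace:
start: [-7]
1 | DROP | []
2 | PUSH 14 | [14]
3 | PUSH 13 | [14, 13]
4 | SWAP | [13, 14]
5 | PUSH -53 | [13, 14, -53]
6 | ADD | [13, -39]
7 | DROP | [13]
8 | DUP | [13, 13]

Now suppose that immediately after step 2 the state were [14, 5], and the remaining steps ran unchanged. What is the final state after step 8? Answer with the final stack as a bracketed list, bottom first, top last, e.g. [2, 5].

[14, 13, 13]

state after step 2 := [14, 5]
3 | PUSH 13 | [14, 5, 13]
4 | SWAP | [14, 13, 5]
5 | PUSH -53 | [14, 13, 5, -53]
6 | ADD | [14, 13, -48]
7 | DROP | [14, 13]
8 | DUP | [14, 13, 13]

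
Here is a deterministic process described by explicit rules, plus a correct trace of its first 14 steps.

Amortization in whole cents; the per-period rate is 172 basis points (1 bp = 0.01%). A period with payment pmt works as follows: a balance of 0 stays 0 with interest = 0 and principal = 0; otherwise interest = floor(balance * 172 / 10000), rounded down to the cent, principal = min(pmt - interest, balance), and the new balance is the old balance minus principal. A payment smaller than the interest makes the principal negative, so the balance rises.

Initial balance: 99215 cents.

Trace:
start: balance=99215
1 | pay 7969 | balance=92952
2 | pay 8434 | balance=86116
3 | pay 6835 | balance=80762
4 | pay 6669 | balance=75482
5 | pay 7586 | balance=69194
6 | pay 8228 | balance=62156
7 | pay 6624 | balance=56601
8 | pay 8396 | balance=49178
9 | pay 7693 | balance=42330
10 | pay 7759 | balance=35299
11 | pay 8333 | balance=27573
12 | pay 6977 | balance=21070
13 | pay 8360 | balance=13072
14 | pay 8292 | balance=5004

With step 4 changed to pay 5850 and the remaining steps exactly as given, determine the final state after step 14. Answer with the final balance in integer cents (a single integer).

5974

(re-executing from step 4 with the substitution; state before step 4: balance=80762)
4 | pay 5850 | balance=76301
5 | pay 7586 | balance=70027
6 | pay 8228 | balance=63003
7 | pay 6624 | balance=57462
8 | pay 8396 | balance=50054
9 | pay 7693 | balance=43221
10 | pay 7759 | balance=36205
11 | pay 8333 | balance=28494
12 | pay 6977 | balance=22007
13 | pay 8360 | balance=14025
14 | pay 8292 | balance=5974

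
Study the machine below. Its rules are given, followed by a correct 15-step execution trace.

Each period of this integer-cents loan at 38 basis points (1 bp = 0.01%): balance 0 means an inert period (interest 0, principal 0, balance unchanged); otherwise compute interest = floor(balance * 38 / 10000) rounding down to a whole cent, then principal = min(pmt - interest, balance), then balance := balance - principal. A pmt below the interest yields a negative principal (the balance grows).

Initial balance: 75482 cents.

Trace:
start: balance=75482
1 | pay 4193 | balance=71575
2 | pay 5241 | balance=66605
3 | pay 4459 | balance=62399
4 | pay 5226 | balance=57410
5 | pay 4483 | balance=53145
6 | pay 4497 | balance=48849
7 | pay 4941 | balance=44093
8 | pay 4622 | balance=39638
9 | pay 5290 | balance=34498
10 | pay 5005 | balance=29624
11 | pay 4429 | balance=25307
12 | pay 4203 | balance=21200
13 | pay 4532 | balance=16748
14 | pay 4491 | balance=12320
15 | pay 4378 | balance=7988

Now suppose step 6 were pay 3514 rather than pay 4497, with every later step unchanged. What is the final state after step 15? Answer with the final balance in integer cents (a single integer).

(re-executing from step 6 with the substitution; state before step 6: balance=53145)
6 | pay 3514 | balance=49832
7 | pay 4941 | balance=45080
8 | pay 4622 | balance=40629
9 | pay 5290 | balance=35493
10 | pay 5005 | balance=30622
11 | pay 4429 | balance=26309
12 | pay 4203 | balance=22205
13 | pay 4532 | balance=17757
14 | pay 4491 | balance=13333
15 | pay 4378 | balance=9005

9005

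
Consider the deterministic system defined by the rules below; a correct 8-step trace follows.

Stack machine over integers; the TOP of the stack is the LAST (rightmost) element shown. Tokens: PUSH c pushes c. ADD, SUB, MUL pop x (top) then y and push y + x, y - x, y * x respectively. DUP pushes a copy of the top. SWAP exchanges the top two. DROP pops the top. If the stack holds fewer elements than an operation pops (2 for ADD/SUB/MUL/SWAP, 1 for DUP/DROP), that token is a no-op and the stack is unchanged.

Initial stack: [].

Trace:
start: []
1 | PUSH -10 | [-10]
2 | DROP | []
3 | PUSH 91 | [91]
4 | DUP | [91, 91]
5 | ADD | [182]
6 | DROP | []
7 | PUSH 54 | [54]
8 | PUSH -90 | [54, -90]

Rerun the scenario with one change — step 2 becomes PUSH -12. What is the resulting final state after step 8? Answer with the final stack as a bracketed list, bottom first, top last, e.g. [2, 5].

[-10, -12, 54, -90]

(re-executing from step 2 with the substitution; state before step 2: [-10])
2 | PUSH -12 | [-10, -12]
3 | PUSH 91 | [-10, -12, 91]
4 | DUP | [-10, -12, 91, 91]
5 | ADD | [-10, -12, 182]
6 | DROP | [-10, -12]
7 | PUSH 54 | [-10, -12, 54]
8 | PUSH -90 | [-10, -12, 54, -90]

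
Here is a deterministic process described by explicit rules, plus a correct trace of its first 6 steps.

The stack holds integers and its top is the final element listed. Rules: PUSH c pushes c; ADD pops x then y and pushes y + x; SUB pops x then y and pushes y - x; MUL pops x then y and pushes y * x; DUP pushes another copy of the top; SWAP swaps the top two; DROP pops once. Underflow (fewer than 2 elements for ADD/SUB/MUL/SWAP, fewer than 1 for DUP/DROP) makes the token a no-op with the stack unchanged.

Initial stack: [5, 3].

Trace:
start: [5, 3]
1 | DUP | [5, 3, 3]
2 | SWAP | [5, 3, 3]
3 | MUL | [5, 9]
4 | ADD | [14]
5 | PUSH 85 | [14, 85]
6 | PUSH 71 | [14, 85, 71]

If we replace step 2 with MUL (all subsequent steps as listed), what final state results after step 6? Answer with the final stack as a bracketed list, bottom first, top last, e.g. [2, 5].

(re-executing from step 2 with the substitution; state before step 2: [5, 3, 3])
2 | MUL | [5, 9]
3 | MUL | [45]
4 | ADD | [45]
5 | PUSH 85 | [45, 85]
6 | PUSH 71 | [45, 85, 71]

[45, 85, 71]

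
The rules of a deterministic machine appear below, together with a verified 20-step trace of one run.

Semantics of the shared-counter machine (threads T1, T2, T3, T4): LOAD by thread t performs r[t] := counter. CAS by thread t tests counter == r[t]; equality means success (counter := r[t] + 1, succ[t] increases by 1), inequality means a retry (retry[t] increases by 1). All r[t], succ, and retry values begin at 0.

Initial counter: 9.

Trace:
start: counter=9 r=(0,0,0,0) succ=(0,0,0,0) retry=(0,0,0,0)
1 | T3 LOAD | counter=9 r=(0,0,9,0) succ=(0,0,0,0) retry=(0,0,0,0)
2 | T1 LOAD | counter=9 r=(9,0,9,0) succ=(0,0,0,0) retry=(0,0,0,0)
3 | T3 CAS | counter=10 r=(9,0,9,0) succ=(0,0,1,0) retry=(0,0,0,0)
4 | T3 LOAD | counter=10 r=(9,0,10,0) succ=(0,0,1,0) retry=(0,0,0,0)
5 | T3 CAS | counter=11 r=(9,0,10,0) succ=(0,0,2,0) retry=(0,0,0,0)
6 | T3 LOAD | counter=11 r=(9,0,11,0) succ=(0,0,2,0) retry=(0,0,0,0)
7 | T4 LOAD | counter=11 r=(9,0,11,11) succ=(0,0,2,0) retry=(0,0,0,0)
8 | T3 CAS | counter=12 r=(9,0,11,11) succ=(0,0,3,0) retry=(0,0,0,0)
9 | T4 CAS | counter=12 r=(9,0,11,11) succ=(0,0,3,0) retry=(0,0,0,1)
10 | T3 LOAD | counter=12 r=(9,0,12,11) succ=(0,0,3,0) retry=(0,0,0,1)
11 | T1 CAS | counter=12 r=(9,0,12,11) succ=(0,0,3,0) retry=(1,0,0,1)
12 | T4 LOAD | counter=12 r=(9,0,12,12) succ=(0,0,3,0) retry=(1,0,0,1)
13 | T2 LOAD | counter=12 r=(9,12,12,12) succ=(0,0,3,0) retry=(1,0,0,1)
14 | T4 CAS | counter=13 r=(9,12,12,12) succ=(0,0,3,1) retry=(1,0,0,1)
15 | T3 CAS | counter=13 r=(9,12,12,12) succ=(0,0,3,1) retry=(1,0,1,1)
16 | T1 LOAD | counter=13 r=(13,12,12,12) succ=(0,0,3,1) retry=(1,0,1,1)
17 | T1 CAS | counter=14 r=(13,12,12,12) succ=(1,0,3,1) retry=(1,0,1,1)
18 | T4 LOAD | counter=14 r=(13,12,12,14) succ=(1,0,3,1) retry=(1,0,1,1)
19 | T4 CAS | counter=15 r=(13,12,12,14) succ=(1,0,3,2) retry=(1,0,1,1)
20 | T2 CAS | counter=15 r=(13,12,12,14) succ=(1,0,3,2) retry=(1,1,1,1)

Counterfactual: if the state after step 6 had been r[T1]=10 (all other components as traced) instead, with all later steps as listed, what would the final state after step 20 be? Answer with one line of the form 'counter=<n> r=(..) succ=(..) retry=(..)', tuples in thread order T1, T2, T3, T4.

counter=15 r=(13,12,12,14) succ=(1,0,3,2) retry=(1,1,1,1)

state after step 6 := counter=11 r=(10,0,11,0) succ=(0,0,2,0) retry=(0,0,0,0)
7 | T4 LOAD | counter=11 r=(10,0,11,11) succ=(0,0,2,0) retry=(0,0,0,0)
8 | T3 CAS | counter=12 r=(10,0,11,11) succ=(0,0,3,0) retry=(0,0,0,0)
9 | T4 CAS | counter=12 r=(10,0,11,11) succ=(0,0,3,0) retry=(0,0,0,1)
10 | T3 LOAD | counter=12 r=(10,0,12,11) succ=(0,0,3,0) retry=(0,0,0,1)
11 | T1 CAS | counter=12 r=(10,0,12,11) succ=(0,0,3,0) retry=(1,0,0,1)
12 | T4 LOAD | counter=12 r=(10,0,12,12) succ=(0,0,3,0) retry=(1,0,0,1)
13 | T2 LOAD | counter=12 r=(10,12,12,12) succ=(0,0,3,0) retry=(1,0,0,1)
14 | T4 CAS | counter=13 r=(10,12,12,12) succ=(0,0,3,1) retry=(1,0,0,1)
15 | T3 CAS | counter=13 r=(10,12,12,12) succ=(0,0,3,1) retry=(1,0,1,1)
16 | T1 LOAD | counter=13 r=(13,12,12,12) succ=(0,0,3,1) retry=(1,0,1,1)
17 | T1 CAS | counter=14 r=(13,12,12,12) succ=(1,0,3,1) retry=(1,0,1,1)
18 | T4 LOAD | counter=14 r=(13,12,12,14) succ=(1,0,3,1) retry=(1,0,1,1)
19 | T4 CAS | counter=15 r=(13,12,12,14) succ=(1,0,3,2) retry=(1,0,1,1)
20 | T2 CAS | counter=15 r=(13,12,12,14) succ=(1,0,3,2) retry=(1,1,1,1)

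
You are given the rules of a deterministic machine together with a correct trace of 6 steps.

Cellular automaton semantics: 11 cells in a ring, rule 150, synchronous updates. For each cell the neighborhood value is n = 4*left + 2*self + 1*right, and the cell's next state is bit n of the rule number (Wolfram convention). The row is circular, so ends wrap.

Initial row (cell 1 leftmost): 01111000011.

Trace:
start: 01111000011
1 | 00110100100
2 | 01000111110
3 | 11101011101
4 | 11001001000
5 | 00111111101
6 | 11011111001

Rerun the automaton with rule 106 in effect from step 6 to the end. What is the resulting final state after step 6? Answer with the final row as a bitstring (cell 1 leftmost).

(re-executing step 6 under rule 106; state before step 6: 00111111101)
6 | 01100000110

01100000110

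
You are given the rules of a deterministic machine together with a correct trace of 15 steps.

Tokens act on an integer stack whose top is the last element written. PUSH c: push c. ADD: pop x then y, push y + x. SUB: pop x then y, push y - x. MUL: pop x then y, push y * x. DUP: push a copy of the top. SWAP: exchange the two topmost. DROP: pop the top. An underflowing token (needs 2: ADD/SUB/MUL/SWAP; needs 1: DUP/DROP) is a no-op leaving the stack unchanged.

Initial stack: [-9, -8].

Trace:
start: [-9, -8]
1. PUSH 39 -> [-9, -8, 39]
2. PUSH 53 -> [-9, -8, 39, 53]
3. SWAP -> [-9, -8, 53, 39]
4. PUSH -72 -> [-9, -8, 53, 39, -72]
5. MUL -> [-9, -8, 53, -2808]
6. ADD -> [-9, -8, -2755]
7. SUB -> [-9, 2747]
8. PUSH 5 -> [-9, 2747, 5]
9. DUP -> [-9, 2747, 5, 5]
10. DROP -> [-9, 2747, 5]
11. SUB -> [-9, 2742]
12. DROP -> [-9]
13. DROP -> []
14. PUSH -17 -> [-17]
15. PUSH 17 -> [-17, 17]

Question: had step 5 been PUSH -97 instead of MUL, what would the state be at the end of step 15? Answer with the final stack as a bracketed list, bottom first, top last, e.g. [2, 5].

[-9, -8, -17, 17]

(re-executing from step 5 with the substitution; state before step 5: [-9, -8, 53, 39, -72])
5. PUSH -97 -> [-9, -8, 53, 39, -72, -97]
6. ADD -> [-9, -8, 53, 39, -169]
7. SUB -> [-9, -8, 53, 208]
8. PUSH 5 -> [-9, -8, 53, 208, 5]
9. DUP -> [-9, -8, 53, 208, 5, 5]
10. DROP -> [-9, -8, 53, 208, 5]
11. SUB -> [-9, -8, 53, 203]
12. DROP -> [-9, -8, 53]
13. DROP -> [-9, -8]
14. PUSH -17 -> [-9, -8, -17]
15. PUSH 17 -> [-9, -8, -17, 17]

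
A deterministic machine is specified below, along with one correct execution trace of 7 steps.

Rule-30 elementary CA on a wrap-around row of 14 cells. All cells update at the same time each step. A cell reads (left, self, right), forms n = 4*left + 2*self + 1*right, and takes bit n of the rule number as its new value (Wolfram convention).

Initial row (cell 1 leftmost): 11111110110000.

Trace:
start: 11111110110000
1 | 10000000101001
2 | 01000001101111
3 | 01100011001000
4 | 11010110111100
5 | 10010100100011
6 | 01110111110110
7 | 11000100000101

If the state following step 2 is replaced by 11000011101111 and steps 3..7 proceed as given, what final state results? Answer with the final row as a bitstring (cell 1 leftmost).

10110110010000

state after step 2 := 11000011101111
3 | 00100110001000
4 | 01111101011100
5 | 11000001010010
6 | 10100011011110
7 | 10110110010000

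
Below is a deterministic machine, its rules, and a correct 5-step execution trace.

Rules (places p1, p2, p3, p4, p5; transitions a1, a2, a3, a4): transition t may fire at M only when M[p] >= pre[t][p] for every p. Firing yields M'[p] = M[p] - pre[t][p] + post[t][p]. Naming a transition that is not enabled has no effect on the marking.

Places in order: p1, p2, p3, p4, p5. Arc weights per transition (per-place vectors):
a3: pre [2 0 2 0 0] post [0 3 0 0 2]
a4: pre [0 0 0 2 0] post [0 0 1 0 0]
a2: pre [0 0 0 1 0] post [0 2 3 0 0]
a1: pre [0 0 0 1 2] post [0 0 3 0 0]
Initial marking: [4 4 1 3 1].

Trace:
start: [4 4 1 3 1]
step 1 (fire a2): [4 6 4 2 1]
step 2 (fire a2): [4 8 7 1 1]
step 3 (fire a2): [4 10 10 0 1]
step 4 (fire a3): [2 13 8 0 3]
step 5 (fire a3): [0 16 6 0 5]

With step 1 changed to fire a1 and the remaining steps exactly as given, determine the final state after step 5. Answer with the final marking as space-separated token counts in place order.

0 14 3 1 5

(re-executing from step 1 with the substitution; state before step 1: [4 4 1 3 1])
step 1 (fire a1): [4 4 1 3 1]
step 2 (fire a2): [4 6 4 2 1]
step 3 (fire a2): [4 8 7 1 1]
step 4 (fire a3): [2 11 5 1 3]
step 5 (fire a3): [0 14 3 1 5]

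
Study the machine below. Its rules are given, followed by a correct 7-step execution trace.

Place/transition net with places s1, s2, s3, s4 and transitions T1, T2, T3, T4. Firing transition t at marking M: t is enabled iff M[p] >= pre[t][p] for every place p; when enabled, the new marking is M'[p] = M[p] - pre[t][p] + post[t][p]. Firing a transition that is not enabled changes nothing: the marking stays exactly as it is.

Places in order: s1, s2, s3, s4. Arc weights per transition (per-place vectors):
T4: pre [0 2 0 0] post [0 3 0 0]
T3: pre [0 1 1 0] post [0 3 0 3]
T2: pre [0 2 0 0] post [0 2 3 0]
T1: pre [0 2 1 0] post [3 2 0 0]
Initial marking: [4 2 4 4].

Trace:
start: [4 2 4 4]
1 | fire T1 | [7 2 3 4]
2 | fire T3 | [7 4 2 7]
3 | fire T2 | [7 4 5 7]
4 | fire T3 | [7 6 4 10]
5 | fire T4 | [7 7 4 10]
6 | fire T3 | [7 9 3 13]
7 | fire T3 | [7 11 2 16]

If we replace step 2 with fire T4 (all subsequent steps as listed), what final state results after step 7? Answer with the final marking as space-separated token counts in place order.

7 10 3 13

(re-executing from step 2 with the substitution; state before step 2: [7 2 3 4])
2 | fire T4 | [7 3 3 4]
3 | fire T2 | [7 3 6 4]
4 | fire T3 | [7 5 5 7]
5 | fire T4 | [7 6 5 7]
6 | fire T3 | [7 8 4 10]
7 | fire T3 | [7 10 3 13]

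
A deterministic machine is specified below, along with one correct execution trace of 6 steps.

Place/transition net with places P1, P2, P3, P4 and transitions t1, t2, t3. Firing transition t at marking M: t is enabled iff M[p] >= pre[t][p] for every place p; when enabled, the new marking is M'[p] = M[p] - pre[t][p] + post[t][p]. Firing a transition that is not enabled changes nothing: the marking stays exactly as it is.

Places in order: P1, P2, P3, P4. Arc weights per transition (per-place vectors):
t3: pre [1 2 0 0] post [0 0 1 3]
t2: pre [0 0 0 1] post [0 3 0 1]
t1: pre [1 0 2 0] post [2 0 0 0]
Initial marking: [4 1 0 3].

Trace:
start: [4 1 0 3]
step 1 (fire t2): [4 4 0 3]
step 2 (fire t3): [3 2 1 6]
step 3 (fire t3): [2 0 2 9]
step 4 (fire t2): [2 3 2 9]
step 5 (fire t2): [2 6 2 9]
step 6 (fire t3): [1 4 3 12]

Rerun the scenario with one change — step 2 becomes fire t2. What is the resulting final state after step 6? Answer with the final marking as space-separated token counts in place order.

(re-executing from step 2 with the substitution; state before step 2: [4 4 0 3])
step 2 (fire t2): [4 7 0 3]
step 3 (fire t3): [3 5 1 6]
step 4 (fire t2): [3 8 1 6]
step 5 (fire t2): [3 11 1 6]
step 6 (fire t3): [2 9 2 9]

2 9 2 9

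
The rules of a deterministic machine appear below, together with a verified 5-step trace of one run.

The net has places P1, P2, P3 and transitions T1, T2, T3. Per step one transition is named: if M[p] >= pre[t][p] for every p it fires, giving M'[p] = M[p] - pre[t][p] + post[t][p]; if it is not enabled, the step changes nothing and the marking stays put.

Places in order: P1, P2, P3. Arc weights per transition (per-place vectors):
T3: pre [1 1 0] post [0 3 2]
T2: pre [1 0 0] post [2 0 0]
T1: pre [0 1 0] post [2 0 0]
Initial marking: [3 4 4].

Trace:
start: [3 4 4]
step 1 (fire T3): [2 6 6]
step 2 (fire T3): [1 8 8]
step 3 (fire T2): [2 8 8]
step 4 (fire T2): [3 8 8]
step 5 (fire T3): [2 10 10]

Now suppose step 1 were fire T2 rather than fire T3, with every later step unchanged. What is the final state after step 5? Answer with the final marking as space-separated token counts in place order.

(re-executing from step 1 with the substitution; state before step 1: [3 4 4])
step 1 (fire T2): [4 4 4]
step 2 (fire T3): [3 6 6]
step 3 (fire T2): [4 6 6]
step 4 (fire T2): [5 6 6]
step 5 (fire T3): [4 8 8]

4 8 8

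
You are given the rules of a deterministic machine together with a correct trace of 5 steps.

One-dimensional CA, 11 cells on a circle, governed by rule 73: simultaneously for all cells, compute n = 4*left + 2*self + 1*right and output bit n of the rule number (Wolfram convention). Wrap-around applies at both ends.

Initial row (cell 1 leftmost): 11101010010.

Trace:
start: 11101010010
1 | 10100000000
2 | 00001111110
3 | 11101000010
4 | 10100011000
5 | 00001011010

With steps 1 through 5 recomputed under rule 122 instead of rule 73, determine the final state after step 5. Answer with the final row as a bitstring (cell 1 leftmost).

00111111100

(re-executing steps 1..5 under rule 122; state before step 1: 11101010010)
1 | 10110101101
2 | 11111011111
3 | 00001110000
4 | 00011011000
5 | 00111111100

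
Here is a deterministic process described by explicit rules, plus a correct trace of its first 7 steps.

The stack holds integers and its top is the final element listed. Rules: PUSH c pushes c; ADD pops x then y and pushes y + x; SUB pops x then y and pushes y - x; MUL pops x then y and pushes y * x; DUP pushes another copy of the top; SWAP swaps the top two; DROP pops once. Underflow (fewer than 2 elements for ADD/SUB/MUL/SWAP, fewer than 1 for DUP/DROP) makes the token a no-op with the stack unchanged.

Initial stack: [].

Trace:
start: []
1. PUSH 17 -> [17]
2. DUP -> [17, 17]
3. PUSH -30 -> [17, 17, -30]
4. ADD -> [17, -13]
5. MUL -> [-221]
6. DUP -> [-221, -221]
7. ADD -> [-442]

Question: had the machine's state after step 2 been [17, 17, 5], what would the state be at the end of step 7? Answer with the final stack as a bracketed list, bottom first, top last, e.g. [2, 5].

state after step 2 := [17, 17, 5]
3. PUSH -30 -> [17, 17, 5, -30]
4. ADD -> [17, 17, -25]
5. MUL -> [17, -425]
6. DUP -> [17, -425, -425]
7. ADD -> [17, -850]

[17, -850]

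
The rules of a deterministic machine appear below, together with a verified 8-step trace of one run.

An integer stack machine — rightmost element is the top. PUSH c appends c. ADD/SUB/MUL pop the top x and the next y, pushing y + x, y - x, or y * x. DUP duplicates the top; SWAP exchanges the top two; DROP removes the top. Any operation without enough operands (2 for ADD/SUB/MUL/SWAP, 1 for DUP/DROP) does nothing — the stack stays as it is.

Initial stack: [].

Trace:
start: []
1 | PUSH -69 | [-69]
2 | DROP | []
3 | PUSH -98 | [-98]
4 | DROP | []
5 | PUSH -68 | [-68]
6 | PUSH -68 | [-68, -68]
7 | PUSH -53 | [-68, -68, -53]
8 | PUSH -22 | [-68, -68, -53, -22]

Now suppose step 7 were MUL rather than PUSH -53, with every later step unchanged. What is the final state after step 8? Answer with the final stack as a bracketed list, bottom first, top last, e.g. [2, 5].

[4624, -22]

(re-executing from step 7 with the substitution; state before step 7: [-68, -68])
7 | MUL | [4624]
8 | PUSH -22 | [4624, -22]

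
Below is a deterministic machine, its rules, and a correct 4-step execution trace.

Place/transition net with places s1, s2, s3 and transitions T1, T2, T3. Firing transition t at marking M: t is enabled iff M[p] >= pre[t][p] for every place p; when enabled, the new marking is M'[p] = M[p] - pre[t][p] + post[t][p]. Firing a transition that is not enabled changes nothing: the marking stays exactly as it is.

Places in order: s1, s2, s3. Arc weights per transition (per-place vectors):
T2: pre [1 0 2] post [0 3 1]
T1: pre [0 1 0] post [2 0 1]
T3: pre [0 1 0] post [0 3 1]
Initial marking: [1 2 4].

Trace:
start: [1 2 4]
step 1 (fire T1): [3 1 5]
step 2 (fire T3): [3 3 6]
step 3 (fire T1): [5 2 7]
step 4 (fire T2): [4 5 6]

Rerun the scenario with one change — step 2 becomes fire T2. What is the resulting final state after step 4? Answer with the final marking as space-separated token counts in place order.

(re-executing from step 2 with the substitution; state before step 2: [3 1 5])
step 2 (fire T2): [2 4 4]
step 3 (fire T1): [4 3 5]
step 4 (fire T2): [3 6 4]

3 6 4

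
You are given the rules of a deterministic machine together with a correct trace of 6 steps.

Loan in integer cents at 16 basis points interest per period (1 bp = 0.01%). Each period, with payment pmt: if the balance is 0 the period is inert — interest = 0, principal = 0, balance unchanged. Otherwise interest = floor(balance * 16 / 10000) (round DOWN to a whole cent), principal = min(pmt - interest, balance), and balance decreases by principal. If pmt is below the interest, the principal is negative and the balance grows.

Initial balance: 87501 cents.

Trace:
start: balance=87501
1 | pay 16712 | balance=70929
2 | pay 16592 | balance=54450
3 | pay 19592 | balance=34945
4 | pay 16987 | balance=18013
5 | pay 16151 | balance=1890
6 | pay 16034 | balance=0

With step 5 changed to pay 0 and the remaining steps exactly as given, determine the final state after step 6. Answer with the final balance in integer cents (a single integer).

2035

(re-executing from step 5 with the substitution; state before step 5: balance=18013)
5 | pay 0 | balance=18041
6 | pay 16034 | balance=2035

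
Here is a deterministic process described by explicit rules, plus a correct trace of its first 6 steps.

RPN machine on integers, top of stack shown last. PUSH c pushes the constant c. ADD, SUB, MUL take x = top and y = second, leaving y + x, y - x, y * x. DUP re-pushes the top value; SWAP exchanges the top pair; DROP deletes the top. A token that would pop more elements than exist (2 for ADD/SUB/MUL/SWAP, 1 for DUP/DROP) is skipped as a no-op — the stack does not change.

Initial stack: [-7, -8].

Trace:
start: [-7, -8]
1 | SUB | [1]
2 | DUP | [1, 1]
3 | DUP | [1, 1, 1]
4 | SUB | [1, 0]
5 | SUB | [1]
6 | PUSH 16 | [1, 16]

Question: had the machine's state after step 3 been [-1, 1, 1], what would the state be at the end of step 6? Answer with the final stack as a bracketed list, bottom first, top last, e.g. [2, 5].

state after step 3 := [-1, 1, 1]
4 | SUB | [-1, 0]
5 | SUB | [-1]
6 | PUSH 16 | [-1, 16]

[-1, 16]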